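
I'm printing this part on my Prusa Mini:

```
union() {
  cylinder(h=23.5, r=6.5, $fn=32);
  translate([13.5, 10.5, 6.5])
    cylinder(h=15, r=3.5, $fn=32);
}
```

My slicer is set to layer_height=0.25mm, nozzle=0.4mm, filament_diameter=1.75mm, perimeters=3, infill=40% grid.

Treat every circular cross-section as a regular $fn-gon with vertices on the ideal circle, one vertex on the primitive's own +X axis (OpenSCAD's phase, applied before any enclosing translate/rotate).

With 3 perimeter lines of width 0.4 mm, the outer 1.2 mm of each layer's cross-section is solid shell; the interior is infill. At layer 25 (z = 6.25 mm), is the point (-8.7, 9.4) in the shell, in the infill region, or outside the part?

At z = 6.25 mm: the r=6.5 cylinder contributes a regular 32-gon of circumradius 6.5; the cylinder at (13.5, 10.5) is not intersected at this z (z outside [6.5, 21.5]); Combining (union): only the r=6.5 cylinder is present, so the union is just that shape — 1 connected region. Overall, the cross-section is a single solid region. The nearest boundary edge runs (-3.61, 5.40)→(-4.60, 4.60); distance from the point to it = 6.32 mm. The point is not inside any of the regions above, so it lies outside the cross-section (6.32 mm from the nearest boundary).

outside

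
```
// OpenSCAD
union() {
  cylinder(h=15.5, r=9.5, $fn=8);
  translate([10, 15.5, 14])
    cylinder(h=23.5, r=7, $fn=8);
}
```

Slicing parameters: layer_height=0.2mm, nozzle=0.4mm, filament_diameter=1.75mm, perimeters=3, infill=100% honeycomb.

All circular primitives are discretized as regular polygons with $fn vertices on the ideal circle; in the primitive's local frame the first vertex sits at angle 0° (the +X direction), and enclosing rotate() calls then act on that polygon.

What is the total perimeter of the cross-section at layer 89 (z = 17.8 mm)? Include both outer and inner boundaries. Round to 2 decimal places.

42.86 mm

At z = 17.8 mm: the cylinder does not reach this height (z outside [0, 15.5]); the r=7 cylinder at (10, 15.5) contributes a regular 8-gon of circumradius 7 (perimeter = 2·8·7.000·sin(180°/8) = 42.86 mm); Taking the union: only the r=7 cylinder at (10, 15.5) is present, so the union is just that shape — boundary = 42.86 mm. Overall, the cross-section is a single solid region. Total boundary length (outer) = 42.86 mm.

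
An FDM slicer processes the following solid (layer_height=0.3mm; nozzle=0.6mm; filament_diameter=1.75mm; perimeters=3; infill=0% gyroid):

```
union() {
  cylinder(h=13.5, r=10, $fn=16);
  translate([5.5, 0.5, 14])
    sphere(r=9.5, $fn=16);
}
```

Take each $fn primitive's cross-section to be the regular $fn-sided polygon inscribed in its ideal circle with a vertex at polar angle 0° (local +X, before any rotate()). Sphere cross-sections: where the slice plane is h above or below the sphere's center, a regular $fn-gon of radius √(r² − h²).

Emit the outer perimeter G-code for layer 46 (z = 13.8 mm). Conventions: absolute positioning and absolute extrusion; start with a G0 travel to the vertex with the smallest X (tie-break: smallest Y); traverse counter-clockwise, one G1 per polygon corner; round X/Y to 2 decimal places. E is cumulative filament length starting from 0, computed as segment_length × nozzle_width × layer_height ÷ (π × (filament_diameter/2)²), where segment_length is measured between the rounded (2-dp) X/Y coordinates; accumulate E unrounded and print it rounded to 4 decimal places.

At z = 13.8 mm: the cylinder is absent (z outside [0, 13.5]); the r=9.5 sphere at (5.5, 0.5) slices to a regular 16-gon of circumradius 9.498 (√(r²−h²) with h=0.2 from center); Merging all regions: only the r=9.5 sphere at (5.5, 0.5) is present, so the union is just that shape — 1 connected region. The outline is a single polygon with 16 vertices. Extrusion per mm of travel: 0.6 × 0.3 / (π × 0.875²) = 0.074835. Accumulating E over each segment gives final E = 4.4367.

G0 X-4.00 Y0.50 Z13.80
G1 X-3.27 Y-3.13 E0.2771
G1 X-1.22 Y-6.22 E0.5546
G1 X1.87 Y-8.27 E0.8321
G1 X5.50 Y-9.00 E1.1092
G1 X9.13 Y-8.27 E1.3863
G1 X12.22 Y-6.22 E1.6638
G1 X14.27 Y-3.13 E1.9413
G1 X15.00 Y0.50 E2.2184
G1 X14.27 Y4.13 E2.4955
G1 X12.22 Y7.22 E2.7730
G1 X9.13 Y9.27 E3.0505
G1 X5.50 Y10.00 E3.3276
G1 X1.87 Y9.27 E3.6047
G1 X-1.22 Y7.22 E3.8822
G1 X-3.27 Y4.13 E4.1597
G1 X-4.00 Y0.50 E4.4367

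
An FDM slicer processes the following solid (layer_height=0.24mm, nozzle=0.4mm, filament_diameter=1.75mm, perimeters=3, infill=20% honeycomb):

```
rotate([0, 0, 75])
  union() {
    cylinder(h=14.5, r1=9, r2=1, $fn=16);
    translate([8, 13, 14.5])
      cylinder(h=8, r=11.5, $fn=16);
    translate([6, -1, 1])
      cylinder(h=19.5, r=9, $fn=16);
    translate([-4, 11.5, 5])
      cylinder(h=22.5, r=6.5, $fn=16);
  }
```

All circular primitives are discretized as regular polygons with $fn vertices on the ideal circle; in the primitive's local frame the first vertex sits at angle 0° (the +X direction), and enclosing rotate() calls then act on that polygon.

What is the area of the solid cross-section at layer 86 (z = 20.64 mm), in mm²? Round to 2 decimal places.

At z = 20.64 mm: the cone does not reach this height (z outside [0, 14.5]); the cylinder at (8, 13): section is a regular 16-gon, circumradius r=11.5 (area = (16/2)·11.500²·sin(360°/16) = 404.88 mm²); the cylinder at (6, -1) does not reach this height (z outside [1, 20.5]); the cylinder at (-4, 11.5): section is a regular 16-gon, circumradius r=6.5 (area = (16/2)·6.500²·sin(360°/16) = 129.35 mm²); Combining (union): the regions partially overlap — summed areas 534.23 mm² minus the doubly-counted overlap 47.86 mm² gives 486.36 mm² — area = 486.36 mm²; (whole slice rotated 75° about Z — lengths, areas and connectivity unchanged). Overall, the cross-section is a single solid region. Net area = 486.36 mm².

486.36 mm²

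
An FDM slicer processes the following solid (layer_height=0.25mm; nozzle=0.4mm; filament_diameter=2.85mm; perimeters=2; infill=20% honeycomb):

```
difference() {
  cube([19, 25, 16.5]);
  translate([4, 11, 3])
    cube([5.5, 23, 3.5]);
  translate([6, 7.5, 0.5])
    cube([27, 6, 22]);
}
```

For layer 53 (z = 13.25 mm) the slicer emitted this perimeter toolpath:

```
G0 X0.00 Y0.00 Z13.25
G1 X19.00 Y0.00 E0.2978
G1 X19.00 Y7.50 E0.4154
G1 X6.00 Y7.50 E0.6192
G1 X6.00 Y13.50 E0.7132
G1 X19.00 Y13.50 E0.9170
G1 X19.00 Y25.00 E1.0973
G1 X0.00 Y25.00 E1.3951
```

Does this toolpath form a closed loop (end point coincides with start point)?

Start point (G0): (0.00, 0.00). End point (last G1): the path does not return to the start — open.

no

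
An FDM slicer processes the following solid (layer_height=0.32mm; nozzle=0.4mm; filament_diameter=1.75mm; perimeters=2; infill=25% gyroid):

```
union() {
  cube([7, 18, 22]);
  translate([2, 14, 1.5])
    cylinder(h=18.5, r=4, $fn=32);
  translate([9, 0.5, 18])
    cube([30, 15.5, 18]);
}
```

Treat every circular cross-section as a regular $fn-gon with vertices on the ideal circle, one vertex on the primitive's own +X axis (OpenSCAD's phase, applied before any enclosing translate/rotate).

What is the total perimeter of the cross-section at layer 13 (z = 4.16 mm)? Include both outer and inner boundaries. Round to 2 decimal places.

At z = 4.16 mm: the cube is present — its section is the full 7×18 rectangle (perimeter 50.00 mm); the r=4 cylinder at (2, 14) contributes a regular 32-gon of circumradius 4 (perimeter = 2·32·4.000·sin(180°/32) = 25.09 mm); the cube at (9, 0.5) is absent (z outside [18, 36]); Combining (union): the regions partially overlap (shared area 40.22 mm²), so the edge portions inside another operand are dropped and the merged outline is re-measured after clipping — boundary = 51.46 mm. Overall, the cross-section is a single solid region. Total boundary length (outer) = 51.46 mm.

51.46 mm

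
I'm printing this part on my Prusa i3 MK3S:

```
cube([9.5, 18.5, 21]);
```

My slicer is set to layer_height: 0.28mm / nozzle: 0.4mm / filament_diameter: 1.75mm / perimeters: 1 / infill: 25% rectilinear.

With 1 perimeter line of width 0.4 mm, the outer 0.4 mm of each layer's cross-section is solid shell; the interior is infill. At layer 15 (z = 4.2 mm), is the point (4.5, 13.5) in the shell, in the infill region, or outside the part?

At z = 4.2 mm: the cube is present — its section is the full 9.5×18.5 rectangle. Overall, the cross-section is a single solid region. The nearest boundary edge runs (0.00, 18.50)→(0.00, 0.00); distance from the point to it = 4.50 mm. The point is inside the cross-section and 4.50 mm from the nearest boundary — more than the 0.4 mm shell width (1 × 0.4), so it's in the infill interior.

infill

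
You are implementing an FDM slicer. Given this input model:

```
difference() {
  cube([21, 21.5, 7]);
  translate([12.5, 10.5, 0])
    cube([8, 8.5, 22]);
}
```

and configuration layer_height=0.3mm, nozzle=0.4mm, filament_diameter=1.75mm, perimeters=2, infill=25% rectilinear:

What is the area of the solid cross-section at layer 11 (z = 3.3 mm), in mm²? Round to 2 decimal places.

383.50 mm²

At z = 3.3 mm: the cube (footprint 21×21.5) is included at this height (area 451.50 mm²); the 8×8.5 cube at (12.5, 10.5) contributes its full rectangle (area 68.00 mm²); Subtracting the remaining from the first: starting from the 21×21.5 cube (451.50 mm²), the 8×8.5 cube at (12.5, 10.5) lies wholly inside it (removes its full 68.00 mm² and its 33.00 mm outline becomes a hole wall) — area = 383.50 mm². Overall, the cross-section is one region with 1 hole. Net area = 383.50 mm².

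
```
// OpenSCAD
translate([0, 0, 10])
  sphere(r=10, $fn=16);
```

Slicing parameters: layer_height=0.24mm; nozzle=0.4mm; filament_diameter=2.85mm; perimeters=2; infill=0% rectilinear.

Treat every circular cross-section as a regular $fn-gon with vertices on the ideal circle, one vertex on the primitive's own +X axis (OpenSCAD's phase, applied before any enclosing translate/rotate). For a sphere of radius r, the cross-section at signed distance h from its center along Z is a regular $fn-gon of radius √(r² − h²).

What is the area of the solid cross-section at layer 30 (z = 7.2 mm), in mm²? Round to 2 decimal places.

282.14 mm²

At z = 7.2 mm: the r=10 sphere contributes a regular 16-gon of circumradius √(10²−2.8²) = 9.600 (area = (16/2)·9.600²·sin(360°/16) = 282.14 mm²). Overall, the cross-section is a single solid region. Net area = 282.14 mm².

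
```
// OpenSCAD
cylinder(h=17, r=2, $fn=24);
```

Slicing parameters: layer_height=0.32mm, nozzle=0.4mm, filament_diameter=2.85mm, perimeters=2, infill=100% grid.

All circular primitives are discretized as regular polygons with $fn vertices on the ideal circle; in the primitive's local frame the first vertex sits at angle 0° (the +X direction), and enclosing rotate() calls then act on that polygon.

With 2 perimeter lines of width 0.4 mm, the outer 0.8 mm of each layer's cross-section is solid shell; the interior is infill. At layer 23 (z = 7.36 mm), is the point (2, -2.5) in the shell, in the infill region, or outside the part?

At z = 7.36 mm: the cylinder: section is a regular 24-gon, circumradius r=2. Overall, the cross-section is a single solid region. The nearest boundary edge runs (1.00, -1.73)→(1.41, -1.41); distance from the point to it = 1.22 mm. The point is not inside any of the regions above, so it lies outside the cross-section (1.22 mm from the nearest boundary).

outside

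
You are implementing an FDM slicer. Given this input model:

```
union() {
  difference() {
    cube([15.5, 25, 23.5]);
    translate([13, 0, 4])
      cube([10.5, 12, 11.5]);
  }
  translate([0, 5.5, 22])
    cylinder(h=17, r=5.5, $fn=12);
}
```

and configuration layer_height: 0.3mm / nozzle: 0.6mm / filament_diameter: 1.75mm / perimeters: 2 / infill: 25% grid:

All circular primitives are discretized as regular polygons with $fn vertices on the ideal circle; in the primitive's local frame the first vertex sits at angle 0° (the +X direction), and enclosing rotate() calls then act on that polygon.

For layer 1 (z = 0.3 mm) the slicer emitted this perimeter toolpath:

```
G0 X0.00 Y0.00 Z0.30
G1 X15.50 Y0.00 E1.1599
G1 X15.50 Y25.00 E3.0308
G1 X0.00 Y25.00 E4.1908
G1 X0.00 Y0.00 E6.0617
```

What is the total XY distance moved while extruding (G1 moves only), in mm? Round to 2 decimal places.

81.00 mm

Sum the Euclidean lengths of each G1 segment: total = 81.00 mm.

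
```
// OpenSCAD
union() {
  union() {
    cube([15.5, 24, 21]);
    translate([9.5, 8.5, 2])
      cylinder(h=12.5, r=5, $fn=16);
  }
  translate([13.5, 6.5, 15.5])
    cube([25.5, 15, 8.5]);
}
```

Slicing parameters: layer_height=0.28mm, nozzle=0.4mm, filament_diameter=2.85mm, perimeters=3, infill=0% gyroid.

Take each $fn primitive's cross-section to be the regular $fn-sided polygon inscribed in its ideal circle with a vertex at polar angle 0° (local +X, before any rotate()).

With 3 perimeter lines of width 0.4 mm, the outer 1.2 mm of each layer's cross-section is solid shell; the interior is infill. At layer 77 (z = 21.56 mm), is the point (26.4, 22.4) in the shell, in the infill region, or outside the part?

At z = 21.56 mm: the cube does not reach this height (z outside [0, 21]); the cylinder at (9.5, 8.5) is not intersected at this z (z outside [2, 14.5]); Taking the union: nothing is present at this height; the cube at (13.5, 6.5) (footprint 25.5×15) is included at this height; Taking the union: only the 25.5×15 cube at (13.5, 6.5) is present, so the union is just that shape — 1 connected region. Overall, the cross-section is a single solid region. The nearest boundary edge runs (39.00, 21.50)→(13.50, 21.50); distance from the point to it = 0.90 mm. The point is not inside any of the regions above, so it lies outside the cross-section (0.90 mm from the nearest boundary).

outside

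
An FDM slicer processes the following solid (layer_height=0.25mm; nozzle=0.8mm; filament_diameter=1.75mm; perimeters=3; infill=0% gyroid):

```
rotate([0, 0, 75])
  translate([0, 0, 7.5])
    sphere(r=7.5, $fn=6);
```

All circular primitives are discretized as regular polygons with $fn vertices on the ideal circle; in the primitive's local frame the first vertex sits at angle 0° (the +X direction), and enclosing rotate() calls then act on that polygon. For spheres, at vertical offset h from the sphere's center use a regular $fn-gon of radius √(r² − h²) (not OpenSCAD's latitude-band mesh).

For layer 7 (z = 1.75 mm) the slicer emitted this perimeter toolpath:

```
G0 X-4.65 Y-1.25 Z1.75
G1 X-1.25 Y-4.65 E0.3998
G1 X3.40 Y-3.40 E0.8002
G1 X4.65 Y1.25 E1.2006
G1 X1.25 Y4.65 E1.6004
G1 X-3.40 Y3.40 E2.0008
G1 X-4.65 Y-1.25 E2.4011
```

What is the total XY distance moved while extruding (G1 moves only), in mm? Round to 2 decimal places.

Sum the Euclidean lengths of each G1 segment: total = 28.88 mm.

28.88 mm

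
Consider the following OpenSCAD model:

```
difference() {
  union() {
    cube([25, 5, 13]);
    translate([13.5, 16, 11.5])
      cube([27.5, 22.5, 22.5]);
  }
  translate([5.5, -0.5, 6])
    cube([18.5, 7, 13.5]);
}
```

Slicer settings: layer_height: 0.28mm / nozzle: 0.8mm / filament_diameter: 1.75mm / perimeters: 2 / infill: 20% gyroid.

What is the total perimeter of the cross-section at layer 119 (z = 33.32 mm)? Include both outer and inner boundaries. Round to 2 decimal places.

100.00 mm

At z = 33.32 mm: the cube is absent (z outside [0, 13]); the cube at (13.5, 16) is present — its section is the full 27.5×22.5 rectangle (perimeter 100.00 mm); Merging all regions: only the 27.5×22.5 cube at (13.5, 16) is present, so the union is just that shape — boundary = 100.00 mm; the cube at (5.5, -0.5) does not reach this height (z outside [6, 19.5]); Taking the first minus the rest: none of the subtracted shapes is present at this height, so the result so far is unchanged — boundary = 100.00 mm. Overall, the cross-section is a single solid region. Total boundary length (outer) = 100.00 mm.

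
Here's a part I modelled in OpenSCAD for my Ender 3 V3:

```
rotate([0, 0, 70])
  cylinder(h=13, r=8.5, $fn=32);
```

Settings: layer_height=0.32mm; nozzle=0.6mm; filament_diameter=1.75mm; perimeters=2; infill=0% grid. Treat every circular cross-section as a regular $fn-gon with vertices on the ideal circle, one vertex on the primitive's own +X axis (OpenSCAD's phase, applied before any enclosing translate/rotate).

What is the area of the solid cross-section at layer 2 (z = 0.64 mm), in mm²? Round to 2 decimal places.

At z = 0.64 mm: the r=8.5 cylinder contributes a regular 32-gon of circumradius 8.5 (area = (32/2)·8.500²·sin(360°/32) = 225.52 mm²); (rotated 70° about Z; rotation is an isometry so areas/perimeters/island counts are preserved). Overall, the cross-section is a single solid region. Net area = 225.52 mm².

225.52 mm²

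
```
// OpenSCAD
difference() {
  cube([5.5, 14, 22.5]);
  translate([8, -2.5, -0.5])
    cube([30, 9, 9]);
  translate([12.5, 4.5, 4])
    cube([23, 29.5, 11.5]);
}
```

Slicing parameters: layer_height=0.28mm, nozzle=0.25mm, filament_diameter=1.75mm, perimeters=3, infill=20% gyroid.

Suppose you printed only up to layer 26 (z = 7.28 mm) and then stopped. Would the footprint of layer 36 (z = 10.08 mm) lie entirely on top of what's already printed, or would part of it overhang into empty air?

entirely on top

Compare the two slices. At z = 7.28: the cube (footprint 5.5×14) is included at this height (area 77.00 mm²); the cube at (8, -2.5) (footprint 30×9) is included at this height (area 270.00 mm²); the cube at (12.5, 4.5) (footprint 23×29.5) is included at this height (area 678.50 mm²); Subtracting the remaining from the first: starting from the 5.5×14 cube (77.00 mm²), the 30×9 cube at (8, -2.5) misses the remaining region (no effect); the 23×29.5 cube at (12.5, 4.5) misses the remaining region (no effect) — area = 77.00 mm². At z = 10.08: the 5.5×14 cube contributes its full rectangle (area 77.00 mm²); the cube at (8, -2.5) is not intersected at this z (z outside [-0.5, 8.5]); the cube at (12.5, 4.5) is present — its section is the full 23×29.5 rectangle (area 678.50 mm²); After the difference (first − rest): starting from the 5.5×14 cube (77.00 mm²), the 23×29.5 cube at (12.5, 4.5) misses the remaining region (no effect) — area = 77.00 mm². Checking containment: the cross-section at z = 10.08 is a subset of the cross-section at z = 7.28.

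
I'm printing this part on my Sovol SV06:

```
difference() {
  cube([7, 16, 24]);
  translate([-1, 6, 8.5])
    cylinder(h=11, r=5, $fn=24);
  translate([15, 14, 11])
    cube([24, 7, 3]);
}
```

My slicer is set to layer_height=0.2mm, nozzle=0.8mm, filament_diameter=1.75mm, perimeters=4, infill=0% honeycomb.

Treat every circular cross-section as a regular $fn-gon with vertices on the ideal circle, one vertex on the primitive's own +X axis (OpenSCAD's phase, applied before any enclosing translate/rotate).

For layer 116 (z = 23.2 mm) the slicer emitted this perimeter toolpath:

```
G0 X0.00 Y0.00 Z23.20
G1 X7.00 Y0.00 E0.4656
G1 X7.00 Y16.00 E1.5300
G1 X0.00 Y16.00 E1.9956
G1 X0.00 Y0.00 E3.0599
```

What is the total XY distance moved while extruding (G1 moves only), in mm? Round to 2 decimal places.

46.00 mm

Sum the Euclidean lengths of each G1 segment: total = 46.00 mm.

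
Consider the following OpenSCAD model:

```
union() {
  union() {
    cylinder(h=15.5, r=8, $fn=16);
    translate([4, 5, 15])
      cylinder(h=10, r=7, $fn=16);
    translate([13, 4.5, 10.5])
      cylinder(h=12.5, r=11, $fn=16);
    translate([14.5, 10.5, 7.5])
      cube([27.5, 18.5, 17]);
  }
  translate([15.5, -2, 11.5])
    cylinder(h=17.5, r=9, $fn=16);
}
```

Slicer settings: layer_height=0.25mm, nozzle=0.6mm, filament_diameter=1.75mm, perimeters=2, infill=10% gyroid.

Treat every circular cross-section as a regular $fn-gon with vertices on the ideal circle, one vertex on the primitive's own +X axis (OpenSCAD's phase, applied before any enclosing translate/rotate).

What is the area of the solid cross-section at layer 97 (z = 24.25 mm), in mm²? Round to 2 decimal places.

893.85 mm²

At z = 24.25 mm: the cylinder does not reach this height (z outside [0, 15.5]); the r=7 cylinder at (4, 5) gives a regular 16-gon of circumradius 7 (constant along its height) (area = (16/2)·7.000²·sin(360°/16) = 150.01 mm²); the cylinder at (13, 4.5) is absent (z outside [10.5, 23]); the cube at (14.5, 10.5) (footprint 27.5×18.5) is included at this height (area 508.75 mm²); Combining (union): the 2 present regions are separate (no shared area or edge), so areas and boundary lengths simply add and each stays a separate island — area = 658.76 mm²; the r=9 cylinder at (15.5, -2) gives a regular 16-gon of circumradius 9 (constant along its height) (area = (16/2)·9.000²·sin(360°/16) = 247.98 mm²); Taking the union: the regions partially overlap — summed areas 906.74 mm² minus the doubly-counted overlap 12.89 mm² gives 893.85 mm² — area = 893.85 mm². Overall, the cross-section has 2 separate islands. Net area = 893.85 mm².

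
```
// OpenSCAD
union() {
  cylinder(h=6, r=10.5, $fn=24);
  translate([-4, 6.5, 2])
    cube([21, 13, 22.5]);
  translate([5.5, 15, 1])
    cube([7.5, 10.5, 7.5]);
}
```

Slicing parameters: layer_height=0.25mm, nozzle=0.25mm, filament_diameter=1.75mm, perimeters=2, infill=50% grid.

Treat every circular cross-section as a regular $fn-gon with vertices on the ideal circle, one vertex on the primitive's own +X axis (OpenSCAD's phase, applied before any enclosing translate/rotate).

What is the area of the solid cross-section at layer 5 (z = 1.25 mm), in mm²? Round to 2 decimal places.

At z = 1.25 mm: the r=10.5 cylinder contributes a regular 24-gon of circumradius 10.5 (area = (24/2)·10.500²·sin(360°/24) = 342.42 mm²); the cube at (-4, 6.5) is absent (z outside [2, 24.5]); the 7.5×10.5 cube at (5.5, 15) contributes its full rectangle (area 78.75 mm²); Merging all regions: the 2 present regions are separate (no shared area or edge), so areas and boundary lengths simply add and each stays a separate island — area = 421.17 mm². Overall, the cross-section has 2 separate islands. Net area = 421.17 mm².

421.17 mm²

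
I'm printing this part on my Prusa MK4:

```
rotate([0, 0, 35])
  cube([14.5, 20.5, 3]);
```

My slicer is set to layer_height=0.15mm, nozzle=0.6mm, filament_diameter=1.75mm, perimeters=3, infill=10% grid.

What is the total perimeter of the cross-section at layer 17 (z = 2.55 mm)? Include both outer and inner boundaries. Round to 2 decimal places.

70.00 mm

At z = 2.55 mm: the 14.5×20.5 cube contributes its full rectangle (perimeter 70.00 mm); (rotated 35° about Z; rotation is an isometry so areas/perimeters/island counts are preserved). Overall, the cross-section is a single solid region. Total boundary length (outer) = 70.00 mm.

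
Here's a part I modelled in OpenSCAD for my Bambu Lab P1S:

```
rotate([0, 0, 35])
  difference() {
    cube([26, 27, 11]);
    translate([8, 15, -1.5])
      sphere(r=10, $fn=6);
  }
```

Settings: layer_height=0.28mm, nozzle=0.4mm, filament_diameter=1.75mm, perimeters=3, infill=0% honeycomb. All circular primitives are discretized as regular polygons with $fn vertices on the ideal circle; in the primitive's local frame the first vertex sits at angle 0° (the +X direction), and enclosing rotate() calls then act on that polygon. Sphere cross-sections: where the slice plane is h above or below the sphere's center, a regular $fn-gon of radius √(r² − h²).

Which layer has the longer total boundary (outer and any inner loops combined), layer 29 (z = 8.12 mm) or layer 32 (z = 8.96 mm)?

layer 29 (z = 8.12 mm)

Layer 29 (z = 8.12): the cube (footprint 26×27) is included at this height (perimeter 106.00 mm); the r=10 sphere at (8, 15) contributes a regular 6-gon of circumradius √(10²−9.62²) = 2.730 (perimeter = 2·6·2.730·sin(180°/6) = 16.38 mm); After the difference (first − rest): starting from the 26×27 cube, the r=10 sphere at (8, 15) lies wholly inside it (removes its full 19.37 mm² and its 16.38 mm outline becomes a hole wall) — boundary (outer + 1 inner loop) = 122.38 mm; (rotated 35° about Z; rotation is an isometry so areas/perimeters/island counts are preserved). So its perimeter = 122.38 mm. Layer 32 (z = 8.96): the cube (footprint 26×27) is included at this height (perimeter 106.00 mm); the sphere at (8, 15) is absent (|z−center|=10.460 > r=10); Taking the first minus the rest: none of the subtracted shapes is present at this height, so the 26×27 cube is unchanged — boundary = 106.00 mm; (rotated 35° about Z; rotation is an isometry so areas/perimeters/island counts are preserved). So its perimeter = 106.00 mm. Layer 29 is larger (122.38 vs 106.00 mm).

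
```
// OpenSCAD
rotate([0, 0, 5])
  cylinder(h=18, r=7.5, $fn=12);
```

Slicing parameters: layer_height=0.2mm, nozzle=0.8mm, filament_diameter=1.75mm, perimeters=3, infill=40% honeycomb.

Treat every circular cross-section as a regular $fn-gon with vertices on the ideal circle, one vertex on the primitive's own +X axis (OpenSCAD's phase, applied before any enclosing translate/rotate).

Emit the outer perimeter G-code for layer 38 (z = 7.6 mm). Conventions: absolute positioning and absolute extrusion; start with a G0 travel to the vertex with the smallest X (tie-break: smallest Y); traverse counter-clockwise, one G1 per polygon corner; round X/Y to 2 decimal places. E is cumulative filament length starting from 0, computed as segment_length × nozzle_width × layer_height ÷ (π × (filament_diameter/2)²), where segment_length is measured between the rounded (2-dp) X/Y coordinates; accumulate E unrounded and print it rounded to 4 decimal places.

G0 X-7.47 Y-0.65 Z7.60
G1 X-6.14 Y-4.30 E0.2584
G1 X-3.17 Y-6.80 E0.5167
G1 X0.65 Y-7.47 E0.7746
G1 X4.30 Y-6.14 E1.0331
G1 X6.80 Y-3.17 E1.2913
G1 X7.47 Y0.65 E1.5493
G1 X6.14 Y4.30 E1.8077
G1 X3.17 Y6.80 E2.0659
G1 X-0.65 Y7.47 E2.3239
G1 X-4.30 Y6.14 E2.5823
G1 X-6.80 Y3.17 E2.8406
G1 X-7.47 Y-0.65 E3.0986

At z = 7.6 mm: the r=7.5 cylinder contributes a regular 12-gon of circumradius 7.5; (rotated 5° about Z; rotation is an isometry so areas/perimeters/island counts are preserved). The outline is a single polygon with 12 vertices. Extrusion per mm of travel: 0.8 × 0.2 / (π × 0.875²) = 0.066520. Accumulating E over each segment gives final E = 3.0986.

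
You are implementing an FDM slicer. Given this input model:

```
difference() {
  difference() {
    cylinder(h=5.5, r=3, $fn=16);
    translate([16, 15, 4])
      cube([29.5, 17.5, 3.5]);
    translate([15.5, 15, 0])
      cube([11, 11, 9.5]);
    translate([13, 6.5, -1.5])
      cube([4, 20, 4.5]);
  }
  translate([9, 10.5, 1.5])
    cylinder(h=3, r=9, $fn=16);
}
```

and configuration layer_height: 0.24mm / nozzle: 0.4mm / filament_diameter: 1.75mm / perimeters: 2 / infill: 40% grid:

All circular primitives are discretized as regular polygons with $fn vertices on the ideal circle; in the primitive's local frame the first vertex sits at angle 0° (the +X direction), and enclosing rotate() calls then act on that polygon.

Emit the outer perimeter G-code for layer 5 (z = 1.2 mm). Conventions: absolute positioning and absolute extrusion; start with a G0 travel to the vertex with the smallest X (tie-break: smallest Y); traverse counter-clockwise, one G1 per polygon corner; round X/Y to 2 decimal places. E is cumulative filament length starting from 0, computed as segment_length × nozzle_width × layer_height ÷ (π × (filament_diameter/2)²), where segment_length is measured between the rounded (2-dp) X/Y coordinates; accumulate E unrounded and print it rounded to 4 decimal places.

At z = 1.2 mm: the r=3 cylinder contributes a regular 16-gon of circumradius 3; the cube at (16, 15) is not intersected at this z (z outside [4, 7.5]); the cube at (15.5, 15) (footprint 11×11) is included at this height; the cube at (13, 6.5) (footprint 4×20) is included at this height; After the difference (first − rest): starting from the r=3 cylinder, the 11×11 cube at (15.5, 15) misses the remaining region (no effect); the 4×20 cube at (13, 6.5) misses the remaining region (no effect) — 1 connected region; the cylinder at (9, 10.5) is absent (z outside [1.5, 4.5]); After the difference (first − rest): none of the subtracted shapes is present at this height, so that combined region is unchanged — 1 connected region. The outline is a single polygon with 16 vertices. Extrusion per mm of travel: 0.4 × 0.24 / (π × 0.875²) = 0.039912. Accumulating E over each segment gives final E = 0.7473.

G0 X-3.00 Y0.00 Z1.20
G1 X-2.77 Y-1.15 E0.0468
G1 X-2.12 Y-2.12 E0.0934
G1 X-1.15 Y-2.77 E0.1400
G1 X0.00 Y-3.00 E0.1868
G1 X1.15 Y-2.77 E0.2336
G1 X2.12 Y-2.12 E0.2802
G1 X2.77 Y-1.15 E0.3268
G1 X3.00 Y0.00 E0.3736
G1 X2.77 Y1.15 E0.4205
G1 X2.12 Y2.12 E0.4671
G1 X1.15 Y2.77 E0.5137
G1 X0.00 Y3.00 E0.5605
G1 X-1.15 Y2.77 E0.6073
G1 X-2.12 Y2.12 E0.6539
G1 X-2.77 Y1.15 E0.7005
G1 X-3.00 Y0.00 E0.7473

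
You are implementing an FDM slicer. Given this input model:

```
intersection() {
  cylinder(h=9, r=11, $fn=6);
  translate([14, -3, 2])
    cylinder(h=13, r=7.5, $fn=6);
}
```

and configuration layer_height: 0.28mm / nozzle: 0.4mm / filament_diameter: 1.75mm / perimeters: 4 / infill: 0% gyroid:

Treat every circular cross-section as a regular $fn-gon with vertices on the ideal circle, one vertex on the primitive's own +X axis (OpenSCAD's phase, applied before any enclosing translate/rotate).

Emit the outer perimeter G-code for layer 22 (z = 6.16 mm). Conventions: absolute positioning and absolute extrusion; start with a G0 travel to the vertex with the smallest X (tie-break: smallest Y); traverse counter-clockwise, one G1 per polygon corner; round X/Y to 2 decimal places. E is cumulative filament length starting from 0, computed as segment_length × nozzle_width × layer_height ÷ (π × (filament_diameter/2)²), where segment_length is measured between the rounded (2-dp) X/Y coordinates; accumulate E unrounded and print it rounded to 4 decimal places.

At z = 6.16 mm: the r=11 cylinder contributes a regular 6-gon of circumradius 11; the r=7.5 cylinder at (14, -3) gives a regular 6-gon of circumradius 7.5 (constant along its height); Keeping only the common overlap: the r=7.5 cylinder at (14, -3) partially overlaps the r=11 cylinder; clipping to the common part keeps 14.94 mm² — 1 connected region. The outline is a single polygon with 4 vertices. Extrusion per mm of travel: 0.4 × 0.28 / (π × 0.875²) = 0.046564. Accumulating E over each segment gives final E = 0.8386.

G0 X6.50 Y-3.00 Z6.16
G1 X7.88 Y-5.40 E0.1289
G1 X11.00 Y0.00 E0.4193
G1 X9.62 Y2.40 E0.5482
G1 X6.50 Y-3.00 E0.8386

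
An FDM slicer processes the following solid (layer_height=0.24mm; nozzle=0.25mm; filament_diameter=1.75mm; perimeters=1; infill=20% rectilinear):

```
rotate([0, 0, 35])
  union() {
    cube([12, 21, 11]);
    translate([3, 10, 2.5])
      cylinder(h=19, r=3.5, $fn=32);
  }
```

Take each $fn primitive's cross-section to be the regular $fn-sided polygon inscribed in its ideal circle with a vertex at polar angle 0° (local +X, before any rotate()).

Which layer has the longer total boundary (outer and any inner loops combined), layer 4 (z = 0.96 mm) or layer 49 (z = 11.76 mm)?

layer 4 (z = 0.96 mm)

Layer 4 (z = 0.96): the 12×21 cube contributes its full rectangle (perimeter 66.00 mm); the cylinder at (3, 10) is absent (z outside [2.5, 21.5]); Taking the union: only the 12×21 cube is present, so the union is just that shape — boundary = 66.00 mm; (rotated 35° about Z; rotation is an isometry so areas/perimeters/island counts are preserved). So its perimeter = 66.00 mm. Layer 49 (z = 11.76): the cube is absent (z outside [0, 11]); the cylinder at (3, 10): section is a regular 32-gon, circumradius r=3.5 (perimeter = 2·32·3.500·sin(180°/32) = 21.96 mm); Taking the union: only the r=3.5 cylinder at (3, 10) is present, so the union is just that shape — boundary = 21.96 mm; (rotated 35° about Z; rotation is an isometry so areas/perimeters/island counts are preserved). So its perimeter = 21.96 mm. Layer 4 is larger (66.00 vs 21.96 mm).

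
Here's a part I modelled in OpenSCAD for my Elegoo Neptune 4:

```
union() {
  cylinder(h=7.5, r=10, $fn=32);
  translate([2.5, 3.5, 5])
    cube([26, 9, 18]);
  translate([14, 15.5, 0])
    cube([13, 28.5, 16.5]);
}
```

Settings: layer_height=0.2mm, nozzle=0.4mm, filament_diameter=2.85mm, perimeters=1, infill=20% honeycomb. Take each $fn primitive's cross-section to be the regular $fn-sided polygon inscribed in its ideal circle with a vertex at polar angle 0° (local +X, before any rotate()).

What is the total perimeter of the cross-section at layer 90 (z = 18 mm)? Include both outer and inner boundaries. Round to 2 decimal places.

At z = 18 mm: the cylinder is absent (z outside [0, 7.5]); the 26×9 cube at (2.5, 3.5) contributes its full rectangle (perimeter 70.00 mm); the cube at (14, 15.5) is absent (z outside [0, 16.5]); Combining (union): only the 26×9 cube at (2.5, 3.5) is present, so the union is just that shape — boundary = 70.00 mm. Overall, the cross-section is a single solid region. Total boundary length (outer) = 70.00 mm.

70.00 mm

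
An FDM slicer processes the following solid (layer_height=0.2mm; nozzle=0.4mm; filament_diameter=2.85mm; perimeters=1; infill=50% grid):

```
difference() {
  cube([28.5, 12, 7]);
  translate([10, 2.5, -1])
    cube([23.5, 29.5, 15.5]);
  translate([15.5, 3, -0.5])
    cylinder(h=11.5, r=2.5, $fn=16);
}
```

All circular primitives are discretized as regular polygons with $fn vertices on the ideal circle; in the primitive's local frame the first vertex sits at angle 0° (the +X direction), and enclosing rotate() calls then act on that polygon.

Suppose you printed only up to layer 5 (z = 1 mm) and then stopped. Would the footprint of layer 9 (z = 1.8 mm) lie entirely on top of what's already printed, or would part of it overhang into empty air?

entirely on top

Compare the two slices. At z = 1: the cube (footprint 28.5×12) is included at this height (area 342.00 mm²); the 23.5×29.5 cube at (10, 2.5) contributes its full rectangle (area 693.25 mm²); the r=2.5 cylinder at (15.5, 3) gives a regular 16-gon of circumradius 2.5 (constant along its height) (area = (16/2)·2.500²·sin(360°/16) = 19.13 mm²); Taking the first minus the rest: starting from the 28.5×12 cube (342.00 mm²), the 23.5×29.5 cube at (10, 2.5) partially overlaps it — only the 175.75 mm² overlap (of its 693.25 mm²) is removed, clipping the outline; the r=2.5 cylinder at (15.5, 3) partially overlaps it — only the 7.12 mm² overlap (of its 19.13 mm²) is removed, clipping the outline — area = 159.13 mm². At z = 1.8: the cube (footprint 28.5×12) is included at this height (area 342.00 mm²); the cube at (10, 2.5) (footprint 23.5×29.5) is included at this height (area 693.25 mm²); the r=2.5 cylinder at (15.5, 3) gives a regular 16-gon of circumradius 2.5 (constant along its height) (area = (16/2)·2.500²·sin(360°/16) = 19.13 mm²); Taking the first minus the rest: starting from the 28.5×12 cube (342.00 mm²), the 23.5×29.5 cube at (10, 2.5) partially overlaps it — only the 175.75 mm² overlap (of its 693.25 mm²) is removed, clipping the outline; the r=2.5 cylinder at (15.5, 3) partially overlaps it — only the 7.12 mm² overlap (of its 19.13 mm²) is removed, clipping the outline — area = 159.13 mm². Checking containment: the cross-section at z = 1.8 is a subset of the cross-section at z = 1.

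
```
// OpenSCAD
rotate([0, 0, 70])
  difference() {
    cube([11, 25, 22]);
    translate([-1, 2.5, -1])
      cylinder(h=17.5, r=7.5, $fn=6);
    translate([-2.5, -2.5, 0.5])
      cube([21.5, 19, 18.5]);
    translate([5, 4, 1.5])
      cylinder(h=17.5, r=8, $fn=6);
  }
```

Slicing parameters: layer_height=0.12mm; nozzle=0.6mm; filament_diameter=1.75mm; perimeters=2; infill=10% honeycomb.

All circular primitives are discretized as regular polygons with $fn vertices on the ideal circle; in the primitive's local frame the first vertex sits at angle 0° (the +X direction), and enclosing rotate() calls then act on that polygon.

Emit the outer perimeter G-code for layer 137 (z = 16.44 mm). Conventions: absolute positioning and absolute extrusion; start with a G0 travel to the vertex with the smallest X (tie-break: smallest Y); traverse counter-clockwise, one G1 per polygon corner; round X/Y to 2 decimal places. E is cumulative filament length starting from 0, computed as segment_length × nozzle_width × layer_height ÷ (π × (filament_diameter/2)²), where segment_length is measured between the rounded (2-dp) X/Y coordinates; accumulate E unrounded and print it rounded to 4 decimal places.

At z = 16.44 mm: the cube is present — its section is the full 11×25 rectangle; the r=7.5 cylinder at (-1, 2.5) contributes a regular 6-gon of circumradius 7.5; the cube at (-2.5, -2.5) (footprint 21.5×19) is included at this height; the r=8 cylinder at (5, 4) contributes a regular 6-gon of circumradius 8; Subtracting the remaining from the first: starting from the 11×25 cube, the r=7.5 cylinder at (-1, 2.5) partially overlaps it — only the 44.49 mm² overlap (of its 146.14 mm²) is removed, clipping the outline; the 21.5×19 cube at (-2.5, -2.5) partially overlaps it — only the 137.01 mm² overlap (of its 408.50 mm²) is removed, clipping the outline; the r=8 cylinder at (5, 4) misses the remaining region (no effect) — 1 connected region; (whole slice rotated 70° about Z — lengths, areas and connectivity unchanged). The outline is a single polygon with 4 vertices. Extrusion per mm of travel: 0.6 × 0.12 / (π × 0.875²) = 0.029934. Accumulating E over each segment gives final E = 1.1678.

G0 X-23.49 Y8.55 Z16.44
G1 X-15.50 Y5.64 E0.2545
G1 X-11.74 Y15.98 E0.5839
G1 X-19.73 Y18.89 E0.8384
G1 X-23.49 Y8.55 E1.1678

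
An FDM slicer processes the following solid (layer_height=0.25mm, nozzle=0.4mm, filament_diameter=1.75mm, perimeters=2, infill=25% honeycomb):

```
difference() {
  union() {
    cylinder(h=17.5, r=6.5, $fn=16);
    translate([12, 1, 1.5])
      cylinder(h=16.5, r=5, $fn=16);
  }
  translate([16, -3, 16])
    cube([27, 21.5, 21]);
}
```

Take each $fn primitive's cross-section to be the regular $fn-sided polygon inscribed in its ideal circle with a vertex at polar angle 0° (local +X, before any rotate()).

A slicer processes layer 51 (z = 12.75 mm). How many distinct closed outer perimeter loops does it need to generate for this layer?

2

At z = 12.75 mm: the r=6.5 cylinder gives a regular 16-gon of circumradius 6.5 (constant along its height); the r=5 cylinder at (12, 1) gives a regular 16-gon of circumradius 5 (constant along its height); Merging all regions: the 2 present regions are separate (no shared area or edge), so areas and boundary lengths simply add and each stays a separate island — 2 connected regions; the cube at (16, -3) does not reach this height (z outside [16, 37]); Subtracting the remaining from the first: none of the subtracted shapes is present at this height, so the result so far is unchanged — 2 connected regions. The result has 2 disconnected regions.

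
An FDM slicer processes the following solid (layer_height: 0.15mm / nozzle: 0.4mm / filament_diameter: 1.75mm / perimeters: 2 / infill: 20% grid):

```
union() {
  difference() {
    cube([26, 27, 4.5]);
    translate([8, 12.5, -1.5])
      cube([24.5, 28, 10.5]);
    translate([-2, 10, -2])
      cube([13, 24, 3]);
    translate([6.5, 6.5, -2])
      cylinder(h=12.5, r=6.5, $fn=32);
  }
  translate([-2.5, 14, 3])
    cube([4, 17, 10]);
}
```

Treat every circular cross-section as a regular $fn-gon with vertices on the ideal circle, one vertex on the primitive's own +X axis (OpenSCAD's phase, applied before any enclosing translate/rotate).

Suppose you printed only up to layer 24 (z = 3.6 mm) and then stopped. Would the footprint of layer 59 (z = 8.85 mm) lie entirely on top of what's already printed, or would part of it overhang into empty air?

entirely on top

Compare the two slices. At z = 3.6: the cube (footprint 26×27) is included at this height (area 702.00 mm²); the cube at (8, 12.5) (footprint 24.5×28) is included at this height (area 686.00 mm²); the cube at (-2, 10) is absent (z outside [-2, 1]); the r=6.5 cylinder at (6.5, 6.5) contributes a regular 32-gon of circumradius 6.5 (area = (32/2)·6.500²·sin(360°/32) = 131.88 mm²); Subtracting the remaining from the first: starting from the 26×27 cube (702.00 mm²), the 24.5×28 cube at (8, 12.5) partially overlaps it — only the 261.00 mm² overlap (of its 686.00 mm²) is removed, clipping the outline; the r=6.5 cylinder at (6.5, 6.5) partially overlaps it — only the 131.73 mm² overlap (of its 131.88 mm²) is removed, clipping the outline — area = 309.27 mm²; the cube at (-2.5, 14) is present — its section is the full 4×17 rectangle (area 68.00 mm²); Combining (union): the regions partially overlap — summed areas 377.27 mm² minus the doubly-counted overlap 19.50 mm² gives 357.77 mm² — area = 357.77 mm². At z = 8.85: the cube does not reach this height (z outside [0, 4.5]); the cube at (8, 12.5) (footprint 24.5×28) is included at this height (area 686.00 mm²); the cube at (-2, 10) does not reach this height (z outside [-2, 1]); the r=6.5 cylinder at (6.5, 6.5) gives a regular 32-gon of circumradius 6.5 (constant along its height) (area = (32/2)·6.500²·sin(360°/32) = 131.88 mm²); Subtracting the remaining from the first: the first operand is absent here, so nothing remains; the cube at (-2.5, 14) (footprint 4×17) is included at this height (area 68.00 mm²); Taking the union: only the 4×17 cube at (-2.5, 14) is present, so the union is just that shape — area = 68.00 mm². Checking containment: the cross-section at z = 8.85 is a subset of the cross-section at z = 3.6.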